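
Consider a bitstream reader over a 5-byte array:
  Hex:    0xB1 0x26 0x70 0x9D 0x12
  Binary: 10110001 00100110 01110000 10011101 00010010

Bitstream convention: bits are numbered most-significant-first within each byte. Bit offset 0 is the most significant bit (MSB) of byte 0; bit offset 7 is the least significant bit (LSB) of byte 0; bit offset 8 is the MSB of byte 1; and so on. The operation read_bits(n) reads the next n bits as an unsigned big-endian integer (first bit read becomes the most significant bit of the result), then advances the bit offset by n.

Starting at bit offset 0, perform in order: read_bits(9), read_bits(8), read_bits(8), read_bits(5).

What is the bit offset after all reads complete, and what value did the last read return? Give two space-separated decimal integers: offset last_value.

Answer: 30 7

Derivation:
Read 1: bits[0:9] width=9 -> value=354 (bin 101100010); offset now 9 = byte 1 bit 1; 31 bits remain
Read 2: bits[9:17] width=8 -> value=76 (bin 01001100); offset now 17 = byte 2 bit 1; 23 bits remain
Read 3: bits[17:25] width=8 -> value=225 (bin 11100001); offset now 25 = byte 3 bit 1; 15 bits remain
Read 4: bits[25:30] width=5 -> value=7 (bin 00111); offset now 30 = byte 3 bit 6; 10 bits remain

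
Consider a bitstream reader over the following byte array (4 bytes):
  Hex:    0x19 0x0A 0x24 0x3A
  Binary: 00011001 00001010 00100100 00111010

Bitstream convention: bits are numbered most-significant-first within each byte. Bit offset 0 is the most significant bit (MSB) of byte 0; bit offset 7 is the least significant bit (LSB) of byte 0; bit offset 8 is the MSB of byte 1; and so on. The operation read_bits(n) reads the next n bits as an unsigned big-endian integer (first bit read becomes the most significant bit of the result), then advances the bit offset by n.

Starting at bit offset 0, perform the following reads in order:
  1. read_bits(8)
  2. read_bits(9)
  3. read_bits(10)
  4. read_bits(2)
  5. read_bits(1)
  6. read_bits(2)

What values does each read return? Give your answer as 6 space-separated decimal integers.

Read 1: bits[0:8] width=8 -> value=25 (bin 00011001); offset now 8 = byte 1 bit 0; 24 bits remain
Read 2: bits[8:17] width=9 -> value=20 (bin 000010100); offset now 17 = byte 2 bit 1; 15 bits remain
Read 3: bits[17:27] width=10 -> value=289 (bin 0100100001); offset now 27 = byte 3 bit 3; 5 bits remain
Read 4: bits[27:29] width=2 -> value=3 (bin 11); offset now 29 = byte 3 bit 5; 3 bits remain
Read 5: bits[29:30] width=1 -> value=0 (bin 0); offset now 30 = byte 3 bit 6; 2 bits remain
Read 6: bits[30:32] width=2 -> value=2 (bin 10); offset now 32 = byte 4 bit 0; 0 bits remain

Answer: 25 20 289 3 0 2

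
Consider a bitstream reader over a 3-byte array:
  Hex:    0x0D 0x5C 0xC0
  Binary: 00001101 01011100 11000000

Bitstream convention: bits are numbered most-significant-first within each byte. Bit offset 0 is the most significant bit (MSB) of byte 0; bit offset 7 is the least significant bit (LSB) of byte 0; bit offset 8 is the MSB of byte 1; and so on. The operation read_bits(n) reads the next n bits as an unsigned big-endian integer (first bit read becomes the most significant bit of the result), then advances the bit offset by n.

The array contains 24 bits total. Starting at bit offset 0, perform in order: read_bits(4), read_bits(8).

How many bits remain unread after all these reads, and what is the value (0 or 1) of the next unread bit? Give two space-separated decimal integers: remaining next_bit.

Answer: 12 1

Derivation:
Read 1: bits[0:4] width=4 -> value=0 (bin 0000); offset now 4 = byte 0 bit 4; 20 bits remain
Read 2: bits[4:12] width=8 -> value=213 (bin 11010101); offset now 12 = byte 1 bit 4; 12 bits remain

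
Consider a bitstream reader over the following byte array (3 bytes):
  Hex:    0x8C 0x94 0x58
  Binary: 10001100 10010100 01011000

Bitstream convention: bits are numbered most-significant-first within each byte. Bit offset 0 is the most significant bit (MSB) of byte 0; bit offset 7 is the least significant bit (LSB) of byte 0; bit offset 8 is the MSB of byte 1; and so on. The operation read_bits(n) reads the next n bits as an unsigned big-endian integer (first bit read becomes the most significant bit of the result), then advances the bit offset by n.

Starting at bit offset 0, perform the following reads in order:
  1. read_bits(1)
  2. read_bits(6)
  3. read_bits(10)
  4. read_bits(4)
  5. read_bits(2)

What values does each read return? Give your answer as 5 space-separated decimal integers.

Read 1: bits[0:1] width=1 -> value=1 (bin 1); offset now 1 = byte 0 bit 1; 23 bits remain
Read 2: bits[1:7] width=6 -> value=6 (bin 000110); offset now 7 = byte 0 bit 7; 17 bits remain
Read 3: bits[7:17] width=10 -> value=296 (bin 0100101000); offset now 17 = byte 2 bit 1; 7 bits remain
Read 4: bits[17:21] width=4 -> value=11 (bin 1011); offset now 21 = byte 2 bit 5; 3 bits remain
Read 5: bits[21:23] width=2 -> value=0 (bin 00); offset now 23 = byte 2 bit 7; 1 bits remain

Answer: 1 6 296 11 0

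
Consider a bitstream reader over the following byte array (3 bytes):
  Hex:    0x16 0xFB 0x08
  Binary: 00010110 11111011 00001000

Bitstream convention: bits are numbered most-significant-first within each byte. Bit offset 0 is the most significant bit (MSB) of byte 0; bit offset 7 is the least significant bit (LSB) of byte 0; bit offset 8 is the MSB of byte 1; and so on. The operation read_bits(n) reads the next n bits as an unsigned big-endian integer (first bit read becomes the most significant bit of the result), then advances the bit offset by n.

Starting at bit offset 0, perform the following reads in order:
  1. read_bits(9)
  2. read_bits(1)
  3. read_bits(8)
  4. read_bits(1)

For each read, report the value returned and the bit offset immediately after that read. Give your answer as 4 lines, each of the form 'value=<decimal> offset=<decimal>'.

Answer: value=45 offset=9
value=1 offset=10
value=236 offset=18
value=0 offset=19

Derivation:
Read 1: bits[0:9] width=9 -> value=45 (bin 000101101); offset now 9 = byte 1 bit 1; 15 bits remain
Read 2: bits[9:10] width=1 -> value=1 (bin 1); offset now 10 = byte 1 bit 2; 14 bits remain
Read 3: bits[10:18] width=8 -> value=236 (bin 11101100); offset now 18 = byte 2 bit 2; 6 bits remain
Read 4: bits[18:19] width=1 -> value=0 (bin 0); offset now 19 = byte 2 bit 3; 5 bits remain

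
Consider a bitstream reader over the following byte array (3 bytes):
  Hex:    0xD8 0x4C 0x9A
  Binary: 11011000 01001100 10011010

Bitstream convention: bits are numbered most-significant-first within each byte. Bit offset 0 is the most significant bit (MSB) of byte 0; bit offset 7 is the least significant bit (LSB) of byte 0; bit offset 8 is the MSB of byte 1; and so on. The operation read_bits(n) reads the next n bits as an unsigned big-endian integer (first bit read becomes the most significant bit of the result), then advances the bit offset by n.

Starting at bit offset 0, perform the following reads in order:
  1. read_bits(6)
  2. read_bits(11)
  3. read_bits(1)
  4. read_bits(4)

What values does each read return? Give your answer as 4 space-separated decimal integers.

Answer: 54 153 0 6

Derivation:
Read 1: bits[0:6] width=6 -> value=54 (bin 110110); offset now 6 = byte 0 bit 6; 18 bits remain
Read 2: bits[6:17] width=11 -> value=153 (bin 00010011001); offset now 17 = byte 2 bit 1; 7 bits remain
Read 3: bits[17:18] width=1 -> value=0 (bin 0); offset now 18 = byte 2 bit 2; 6 bits remain
Read 4: bits[18:22] width=4 -> value=6 (bin 0110); offset now 22 = byte 2 bit 6; 2 bits remain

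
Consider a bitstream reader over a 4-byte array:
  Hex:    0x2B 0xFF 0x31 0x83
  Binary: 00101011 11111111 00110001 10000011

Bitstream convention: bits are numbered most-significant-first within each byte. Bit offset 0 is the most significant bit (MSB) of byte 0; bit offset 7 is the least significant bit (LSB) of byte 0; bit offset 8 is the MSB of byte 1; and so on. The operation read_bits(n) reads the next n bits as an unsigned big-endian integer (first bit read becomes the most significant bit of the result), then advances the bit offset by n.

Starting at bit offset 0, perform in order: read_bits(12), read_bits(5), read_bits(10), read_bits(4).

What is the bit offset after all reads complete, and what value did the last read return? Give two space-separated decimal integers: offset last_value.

Answer: 31 1

Derivation:
Read 1: bits[0:12] width=12 -> value=703 (bin 001010111111); offset now 12 = byte 1 bit 4; 20 bits remain
Read 2: bits[12:17] width=5 -> value=30 (bin 11110); offset now 17 = byte 2 bit 1; 15 bits remain
Read 3: bits[17:27] width=10 -> value=396 (bin 0110001100); offset now 27 = byte 3 bit 3; 5 bits remain
Read 4: bits[27:31] width=4 -> value=1 (bin 0001); offset now 31 = byte 3 bit 7; 1 bits remain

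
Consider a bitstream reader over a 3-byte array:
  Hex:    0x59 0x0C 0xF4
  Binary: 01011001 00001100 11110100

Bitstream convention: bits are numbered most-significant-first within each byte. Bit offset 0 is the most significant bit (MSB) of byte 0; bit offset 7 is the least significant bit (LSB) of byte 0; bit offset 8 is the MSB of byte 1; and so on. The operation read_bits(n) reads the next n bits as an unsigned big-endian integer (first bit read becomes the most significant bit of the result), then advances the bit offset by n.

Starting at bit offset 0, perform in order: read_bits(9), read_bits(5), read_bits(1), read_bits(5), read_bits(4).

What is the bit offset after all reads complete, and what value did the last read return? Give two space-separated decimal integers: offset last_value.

Read 1: bits[0:9] width=9 -> value=178 (bin 010110010); offset now 9 = byte 1 bit 1; 15 bits remain
Read 2: bits[9:14] width=5 -> value=3 (bin 00011); offset now 14 = byte 1 bit 6; 10 bits remain
Read 3: bits[14:15] width=1 -> value=0 (bin 0); offset now 15 = byte 1 bit 7; 9 bits remain
Read 4: bits[15:20] width=5 -> value=15 (bin 01111); offset now 20 = byte 2 bit 4; 4 bits remain
Read 5: bits[20:24] width=4 -> value=4 (bin 0100); offset now 24 = byte 3 bit 0; 0 bits remain

Answer: 24 4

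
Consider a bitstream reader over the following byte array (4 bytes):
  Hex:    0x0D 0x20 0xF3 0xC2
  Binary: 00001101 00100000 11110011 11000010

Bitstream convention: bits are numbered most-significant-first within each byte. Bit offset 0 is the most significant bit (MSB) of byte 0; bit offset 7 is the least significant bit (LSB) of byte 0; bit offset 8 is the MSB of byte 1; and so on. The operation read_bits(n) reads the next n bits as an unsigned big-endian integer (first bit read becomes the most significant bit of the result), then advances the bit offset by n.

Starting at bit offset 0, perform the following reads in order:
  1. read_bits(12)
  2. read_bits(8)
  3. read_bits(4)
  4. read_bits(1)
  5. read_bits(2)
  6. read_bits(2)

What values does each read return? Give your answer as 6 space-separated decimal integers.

Read 1: bits[0:12] width=12 -> value=210 (bin 000011010010); offset now 12 = byte 1 bit 4; 20 bits remain
Read 2: bits[12:20] width=8 -> value=15 (bin 00001111); offset now 20 = byte 2 bit 4; 12 bits remain
Read 3: bits[20:24] width=4 -> value=3 (bin 0011); offset now 24 = byte 3 bit 0; 8 bits remain
Read 4: bits[24:25] width=1 -> value=1 (bin 1); offset now 25 = byte 3 bit 1; 7 bits remain
Read 5: bits[25:27] width=2 -> value=2 (bin 10); offset now 27 = byte 3 bit 3; 5 bits remain
Read 6: bits[27:29] width=2 -> value=0 (bin 00); offset now 29 = byte 3 bit 5; 3 bits remain

Answer: 210 15 3 1 2 0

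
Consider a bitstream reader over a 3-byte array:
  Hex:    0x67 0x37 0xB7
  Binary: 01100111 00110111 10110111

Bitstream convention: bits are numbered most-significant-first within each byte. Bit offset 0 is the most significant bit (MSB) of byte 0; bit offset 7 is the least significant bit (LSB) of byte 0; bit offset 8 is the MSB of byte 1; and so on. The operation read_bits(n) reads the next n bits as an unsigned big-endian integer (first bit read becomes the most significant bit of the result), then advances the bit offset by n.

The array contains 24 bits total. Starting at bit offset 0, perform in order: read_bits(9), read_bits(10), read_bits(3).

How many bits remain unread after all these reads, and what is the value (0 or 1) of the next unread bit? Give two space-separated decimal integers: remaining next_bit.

Read 1: bits[0:9] width=9 -> value=206 (bin 011001110); offset now 9 = byte 1 bit 1; 15 bits remain
Read 2: bits[9:19] width=10 -> value=445 (bin 0110111101); offset now 19 = byte 2 bit 3; 5 bits remain
Read 3: bits[19:22] width=3 -> value=5 (bin 101); offset now 22 = byte 2 bit 6; 2 bits remain

Answer: 2 1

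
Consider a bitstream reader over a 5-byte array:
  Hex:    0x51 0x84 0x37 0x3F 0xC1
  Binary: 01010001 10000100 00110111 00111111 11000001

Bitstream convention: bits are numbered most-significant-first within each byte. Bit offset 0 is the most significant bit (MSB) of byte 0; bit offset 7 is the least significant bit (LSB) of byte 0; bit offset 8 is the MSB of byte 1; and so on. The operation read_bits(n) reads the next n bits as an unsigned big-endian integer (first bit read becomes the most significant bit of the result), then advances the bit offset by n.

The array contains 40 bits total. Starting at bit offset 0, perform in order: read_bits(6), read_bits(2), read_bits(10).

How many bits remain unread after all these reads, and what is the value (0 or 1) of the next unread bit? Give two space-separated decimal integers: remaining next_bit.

Answer: 22 1

Derivation:
Read 1: bits[0:6] width=6 -> value=20 (bin 010100); offset now 6 = byte 0 bit 6; 34 bits remain
Read 2: bits[6:8] width=2 -> value=1 (bin 01); offset now 8 = byte 1 bit 0; 32 bits remain
Read 3: bits[8:18] width=10 -> value=528 (bin 1000010000); offset now 18 = byte 2 bit 2; 22 bits remain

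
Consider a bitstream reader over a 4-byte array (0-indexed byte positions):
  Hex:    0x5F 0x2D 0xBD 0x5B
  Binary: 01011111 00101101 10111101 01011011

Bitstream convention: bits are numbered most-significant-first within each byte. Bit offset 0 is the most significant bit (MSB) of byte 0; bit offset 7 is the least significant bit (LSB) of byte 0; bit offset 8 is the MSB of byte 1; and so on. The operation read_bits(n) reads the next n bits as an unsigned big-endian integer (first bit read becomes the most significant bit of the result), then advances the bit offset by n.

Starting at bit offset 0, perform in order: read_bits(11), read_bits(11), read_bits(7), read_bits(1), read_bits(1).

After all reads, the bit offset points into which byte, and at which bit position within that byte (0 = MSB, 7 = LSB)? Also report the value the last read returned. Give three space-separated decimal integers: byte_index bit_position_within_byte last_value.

Answer: 3 7 1

Derivation:
Read 1: bits[0:11] width=11 -> value=761 (bin 01011111001); offset now 11 = byte 1 bit 3; 21 bits remain
Read 2: bits[11:22] width=11 -> value=879 (bin 01101101111); offset now 22 = byte 2 bit 6; 10 bits remain
Read 3: bits[22:29] width=7 -> value=43 (bin 0101011); offset now 29 = byte 3 bit 5; 3 bits remain
Read 4: bits[29:30] width=1 -> value=0 (bin 0); offset now 30 = byte 3 bit 6; 2 bits remain
Read 5: bits[30:31] width=1 -> value=1 (bin 1); offset now 31 = byte 3 bit 7; 1 bits remain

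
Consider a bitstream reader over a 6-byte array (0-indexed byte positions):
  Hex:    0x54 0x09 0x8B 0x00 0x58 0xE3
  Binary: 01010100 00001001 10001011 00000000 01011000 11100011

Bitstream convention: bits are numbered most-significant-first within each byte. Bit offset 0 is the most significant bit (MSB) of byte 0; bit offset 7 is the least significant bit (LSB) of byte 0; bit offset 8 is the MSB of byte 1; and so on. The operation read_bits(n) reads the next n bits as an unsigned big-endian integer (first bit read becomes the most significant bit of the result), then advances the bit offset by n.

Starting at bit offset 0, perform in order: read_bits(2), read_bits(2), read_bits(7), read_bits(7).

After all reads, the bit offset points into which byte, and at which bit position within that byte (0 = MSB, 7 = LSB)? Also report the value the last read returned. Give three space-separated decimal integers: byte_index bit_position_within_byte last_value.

Answer: 2 2 38

Derivation:
Read 1: bits[0:2] width=2 -> value=1 (bin 01); offset now 2 = byte 0 bit 2; 46 bits remain
Read 2: bits[2:4] width=2 -> value=1 (bin 01); offset now 4 = byte 0 bit 4; 44 bits remain
Read 3: bits[4:11] width=7 -> value=32 (bin 0100000); offset now 11 = byte 1 bit 3; 37 bits remain
Read 4: bits[11:18] width=7 -> value=38 (bin 0100110); offset now 18 = byte 2 bit 2; 30 bits remain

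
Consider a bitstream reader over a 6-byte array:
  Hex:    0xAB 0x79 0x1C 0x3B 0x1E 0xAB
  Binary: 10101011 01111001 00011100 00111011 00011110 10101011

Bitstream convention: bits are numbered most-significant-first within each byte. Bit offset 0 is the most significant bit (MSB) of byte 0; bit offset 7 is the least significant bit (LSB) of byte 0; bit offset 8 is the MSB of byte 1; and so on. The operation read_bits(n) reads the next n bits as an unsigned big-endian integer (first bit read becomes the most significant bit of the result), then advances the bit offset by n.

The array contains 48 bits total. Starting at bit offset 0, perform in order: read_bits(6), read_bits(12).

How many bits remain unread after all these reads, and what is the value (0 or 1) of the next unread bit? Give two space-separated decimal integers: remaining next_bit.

Read 1: bits[0:6] width=6 -> value=42 (bin 101010); offset now 6 = byte 0 bit 6; 42 bits remain
Read 2: bits[6:18] width=12 -> value=3556 (bin 110111100100); offset now 18 = byte 2 bit 2; 30 bits remain

Answer: 30 0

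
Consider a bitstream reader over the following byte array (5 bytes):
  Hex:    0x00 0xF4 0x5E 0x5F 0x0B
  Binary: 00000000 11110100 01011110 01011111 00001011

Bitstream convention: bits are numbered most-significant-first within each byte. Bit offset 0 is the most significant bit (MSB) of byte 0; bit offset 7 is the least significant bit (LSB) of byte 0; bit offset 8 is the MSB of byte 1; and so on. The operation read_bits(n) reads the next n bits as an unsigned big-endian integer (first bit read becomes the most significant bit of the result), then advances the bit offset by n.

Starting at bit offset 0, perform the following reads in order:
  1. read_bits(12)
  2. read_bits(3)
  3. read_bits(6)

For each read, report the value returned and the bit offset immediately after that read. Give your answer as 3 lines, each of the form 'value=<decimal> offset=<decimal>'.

Answer: value=15 offset=12
value=2 offset=15
value=11 offset=21

Derivation:
Read 1: bits[0:12] width=12 -> value=15 (bin 000000001111); offset now 12 = byte 1 bit 4; 28 bits remain
Read 2: bits[12:15] width=3 -> value=2 (bin 010); offset now 15 = byte 1 bit 7; 25 bits remain
Read 3: bits[15:21] width=6 -> value=11 (bin 001011); offset now 21 = byte 2 bit 5; 19 bits remain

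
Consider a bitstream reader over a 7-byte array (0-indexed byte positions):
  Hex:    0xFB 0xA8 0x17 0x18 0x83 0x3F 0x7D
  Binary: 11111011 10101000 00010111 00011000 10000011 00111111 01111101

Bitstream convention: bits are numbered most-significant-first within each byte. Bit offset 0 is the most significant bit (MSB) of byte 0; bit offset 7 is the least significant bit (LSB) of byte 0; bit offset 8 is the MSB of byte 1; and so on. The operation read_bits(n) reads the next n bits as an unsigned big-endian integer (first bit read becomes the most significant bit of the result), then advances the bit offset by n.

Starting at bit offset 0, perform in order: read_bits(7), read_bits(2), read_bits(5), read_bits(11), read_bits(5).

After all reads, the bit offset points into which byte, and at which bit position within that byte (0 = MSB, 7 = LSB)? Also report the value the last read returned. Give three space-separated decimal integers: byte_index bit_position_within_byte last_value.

Read 1: bits[0:7] width=7 -> value=125 (bin 1111101); offset now 7 = byte 0 bit 7; 49 bits remain
Read 2: bits[7:9] width=2 -> value=3 (bin 11); offset now 9 = byte 1 bit 1; 47 bits remain
Read 3: bits[9:14] width=5 -> value=10 (bin 01010); offset now 14 = byte 1 bit 6; 42 bits remain
Read 4: bits[14:25] width=11 -> value=46 (bin 00000101110); offset now 25 = byte 3 bit 1; 31 bits remain
Read 5: bits[25:30] width=5 -> value=6 (bin 00110); offset now 30 = byte 3 bit 6; 26 bits remain

Answer: 3 6 6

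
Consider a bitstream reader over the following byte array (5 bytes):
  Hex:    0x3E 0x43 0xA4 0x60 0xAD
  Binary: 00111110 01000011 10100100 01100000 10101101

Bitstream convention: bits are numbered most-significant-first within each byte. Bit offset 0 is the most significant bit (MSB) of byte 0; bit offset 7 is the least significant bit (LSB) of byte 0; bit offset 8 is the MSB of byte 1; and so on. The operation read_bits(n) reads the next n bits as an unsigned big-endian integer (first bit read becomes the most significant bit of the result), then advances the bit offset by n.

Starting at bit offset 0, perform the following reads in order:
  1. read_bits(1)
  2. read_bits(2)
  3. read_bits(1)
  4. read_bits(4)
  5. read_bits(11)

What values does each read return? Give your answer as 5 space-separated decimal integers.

Answer: 0 1 1 14 541

Derivation:
Read 1: bits[0:1] width=1 -> value=0 (bin 0); offset now 1 = byte 0 bit 1; 39 bits remain
Read 2: bits[1:3] width=2 -> value=1 (bin 01); offset now 3 = byte 0 bit 3; 37 bits remain
Read 3: bits[3:4] width=1 -> value=1 (bin 1); offset now 4 = byte 0 bit 4; 36 bits remain
Read 4: bits[4:8] width=4 -> value=14 (bin 1110); offset now 8 = byte 1 bit 0; 32 bits remain
Read 5: bits[8:19] width=11 -> value=541 (bin 01000011101); offset now 19 = byte 2 bit 3; 21 bits remain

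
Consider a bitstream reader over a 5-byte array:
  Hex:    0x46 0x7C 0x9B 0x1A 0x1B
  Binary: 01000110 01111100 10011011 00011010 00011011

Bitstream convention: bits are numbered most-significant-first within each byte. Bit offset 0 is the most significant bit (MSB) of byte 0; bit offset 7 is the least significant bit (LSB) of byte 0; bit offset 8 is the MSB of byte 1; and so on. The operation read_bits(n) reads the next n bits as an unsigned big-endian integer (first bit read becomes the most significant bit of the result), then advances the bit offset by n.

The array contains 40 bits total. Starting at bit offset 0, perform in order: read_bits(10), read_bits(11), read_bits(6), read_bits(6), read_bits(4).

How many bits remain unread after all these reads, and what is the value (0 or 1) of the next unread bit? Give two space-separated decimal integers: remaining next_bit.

Answer: 3 0

Derivation:
Read 1: bits[0:10] width=10 -> value=281 (bin 0100011001); offset now 10 = byte 1 bit 2; 30 bits remain
Read 2: bits[10:21] width=11 -> value=1939 (bin 11110010011); offset now 21 = byte 2 bit 5; 19 bits remain
Read 3: bits[21:27] width=6 -> value=24 (bin 011000); offset now 27 = byte 3 bit 3; 13 bits remain
Read 4: bits[27:33] width=6 -> value=52 (bin 110100); offset now 33 = byte 4 bit 1; 7 bits remain
Read 5: bits[33:37] width=4 -> value=3 (bin 0011); offset now 37 = byte 4 bit 5; 3 bits remain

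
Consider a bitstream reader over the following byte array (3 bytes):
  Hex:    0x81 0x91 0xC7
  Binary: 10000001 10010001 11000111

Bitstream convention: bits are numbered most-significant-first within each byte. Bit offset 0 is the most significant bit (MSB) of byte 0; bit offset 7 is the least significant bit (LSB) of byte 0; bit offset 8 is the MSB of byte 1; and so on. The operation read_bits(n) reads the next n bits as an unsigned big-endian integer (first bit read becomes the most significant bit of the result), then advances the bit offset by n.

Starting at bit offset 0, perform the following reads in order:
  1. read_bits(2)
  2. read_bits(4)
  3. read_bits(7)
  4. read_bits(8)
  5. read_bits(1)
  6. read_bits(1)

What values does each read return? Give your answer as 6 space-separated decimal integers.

Answer: 2 0 50 56 1 1

Derivation:
Read 1: bits[0:2] width=2 -> value=2 (bin 10); offset now 2 = byte 0 bit 2; 22 bits remain
Read 2: bits[2:6] width=4 -> value=0 (bin 0000); offset now 6 = byte 0 bit 6; 18 bits remain
Read 3: bits[6:13] width=7 -> value=50 (bin 0110010); offset now 13 = byte 1 bit 5; 11 bits remain
Read 4: bits[13:21] width=8 -> value=56 (bin 00111000); offset now 21 = byte 2 bit 5; 3 bits remain
Read 5: bits[21:22] width=1 -> value=1 (bin 1); offset now 22 = byte 2 bit 6; 2 bits remain
Read 6: bits[22:23] width=1 -> value=1 (bin 1); offset now 23 = byte 2 bit 7; 1 bits remain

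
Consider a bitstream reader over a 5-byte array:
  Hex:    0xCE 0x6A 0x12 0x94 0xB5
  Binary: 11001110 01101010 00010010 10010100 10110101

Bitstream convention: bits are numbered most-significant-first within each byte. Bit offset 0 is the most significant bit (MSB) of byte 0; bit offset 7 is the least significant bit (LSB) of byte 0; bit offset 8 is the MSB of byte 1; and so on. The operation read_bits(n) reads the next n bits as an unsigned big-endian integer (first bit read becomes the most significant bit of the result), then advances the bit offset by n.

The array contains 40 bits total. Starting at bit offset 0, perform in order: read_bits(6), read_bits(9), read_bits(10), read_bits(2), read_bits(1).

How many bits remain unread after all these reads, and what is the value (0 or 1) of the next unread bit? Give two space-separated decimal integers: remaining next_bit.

Answer: 12 0

Derivation:
Read 1: bits[0:6] width=6 -> value=51 (bin 110011); offset now 6 = byte 0 bit 6; 34 bits remain
Read 2: bits[6:15] width=9 -> value=309 (bin 100110101); offset now 15 = byte 1 bit 7; 25 bits remain
Read 3: bits[15:25] width=10 -> value=37 (bin 0000100101); offset now 25 = byte 3 bit 1; 15 bits remain
Read 4: bits[25:27] width=2 -> value=0 (bin 00); offset now 27 = byte 3 bit 3; 13 bits remain
Read 5: bits[27:28] width=1 -> value=1 (bin 1); offset now 28 = byte 3 bit 4; 12 bits remain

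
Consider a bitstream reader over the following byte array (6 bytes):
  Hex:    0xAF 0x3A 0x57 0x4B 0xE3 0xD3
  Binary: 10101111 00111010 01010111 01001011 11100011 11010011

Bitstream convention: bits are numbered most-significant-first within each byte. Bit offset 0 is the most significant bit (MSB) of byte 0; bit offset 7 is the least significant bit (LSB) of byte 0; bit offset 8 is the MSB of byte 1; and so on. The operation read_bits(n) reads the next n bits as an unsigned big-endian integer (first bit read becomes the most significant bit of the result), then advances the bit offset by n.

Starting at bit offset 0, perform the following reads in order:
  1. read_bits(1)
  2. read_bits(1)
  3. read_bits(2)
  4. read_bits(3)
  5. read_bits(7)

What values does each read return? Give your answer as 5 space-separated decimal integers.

Read 1: bits[0:1] width=1 -> value=1 (bin 1); offset now 1 = byte 0 bit 1; 47 bits remain
Read 2: bits[1:2] width=1 -> value=0 (bin 0); offset now 2 = byte 0 bit 2; 46 bits remain
Read 3: bits[2:4] width=2 -> value=2 (bin 10); offset now 4 = byte 0 bit 4; 44 bits remain
Read 4: bits[4:7] width=3 -> value=7 (bin 111); offset now 7 = byte 0 bit 7; 41 bits remain
Read 5: bits[7:14] width=7 -> value=78 (bin 1001110); offset now 14 = byte 1 bit 6; 34 bits remain

Answer: 1 0 2 7 78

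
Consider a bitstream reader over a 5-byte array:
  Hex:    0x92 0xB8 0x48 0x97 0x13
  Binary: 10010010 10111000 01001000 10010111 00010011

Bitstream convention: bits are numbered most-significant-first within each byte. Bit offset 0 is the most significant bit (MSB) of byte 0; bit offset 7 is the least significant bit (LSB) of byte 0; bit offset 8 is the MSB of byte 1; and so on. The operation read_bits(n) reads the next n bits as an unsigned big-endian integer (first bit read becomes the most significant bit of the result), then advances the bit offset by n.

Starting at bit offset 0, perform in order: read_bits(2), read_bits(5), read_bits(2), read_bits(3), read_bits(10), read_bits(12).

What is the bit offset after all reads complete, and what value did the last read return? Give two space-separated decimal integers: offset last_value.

Read 1: bits[0:2] width=2 -> value=2 (bin 10); offset now 2 = byte 0 bit 2; 38 bits remain
Read 2: bits[2:7] width=5 -> value=9 (bin 01001); offset now 7 = byte 0 bit 7; 33 bits remain
Read 3: bits[7:9] width=2 -> value=1 (bin 01); offset now 9 = byte 1 bit 1; 31 bits remain
Read 4: bits[9:12] width=3 -> value=3 (bin 011); offset now 12 = byte 1 bit 4; 28 bits remain
Read 5: bits[12:22] width=10 -> value=530 (bin 1000010010); offset now 22 = byte 2 bit 6; 18 bits remain
Read 6: bits[22:34] width=12 -> value=604 (bin 001001011100); offset now 34 = byte 4 bit 2; 6 bits remain

Answer: 34 604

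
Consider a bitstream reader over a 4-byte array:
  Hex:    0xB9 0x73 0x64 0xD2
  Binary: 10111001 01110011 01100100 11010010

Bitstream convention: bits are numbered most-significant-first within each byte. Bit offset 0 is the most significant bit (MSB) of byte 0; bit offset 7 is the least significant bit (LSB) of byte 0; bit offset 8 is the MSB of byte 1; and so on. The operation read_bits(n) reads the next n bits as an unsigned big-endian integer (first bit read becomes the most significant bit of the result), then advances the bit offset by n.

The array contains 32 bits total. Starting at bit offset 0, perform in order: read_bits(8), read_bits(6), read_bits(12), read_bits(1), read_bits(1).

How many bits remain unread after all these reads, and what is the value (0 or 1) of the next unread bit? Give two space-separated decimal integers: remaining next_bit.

Answer: 4 0

Derivation:
Read 1: bits[0:8] width=8 -> value=185 (bin 10111001); offset now 8 = byte 1 bit 0; 24 bits remain
Read 2: bits[8:14] width=6 -> value=28 (bin 011100); offset now 14 = byte 1 bit 6; 18 bits remain
Read 3: bits[14:26] width=12 -> value=3475 (bin 110110010011); offset now 26 = byte 3 bit 2; 6 bits remain
Read 4: bits[26:27] width=1 -> value=0 (bin 0); offset now 27 = byte 3 bit 3; 5 bits remain
Read 5: bits[27:28] width=1 -> value=1 (bin 1); offset now 28 = byte 3 bit 4; 4 bits remain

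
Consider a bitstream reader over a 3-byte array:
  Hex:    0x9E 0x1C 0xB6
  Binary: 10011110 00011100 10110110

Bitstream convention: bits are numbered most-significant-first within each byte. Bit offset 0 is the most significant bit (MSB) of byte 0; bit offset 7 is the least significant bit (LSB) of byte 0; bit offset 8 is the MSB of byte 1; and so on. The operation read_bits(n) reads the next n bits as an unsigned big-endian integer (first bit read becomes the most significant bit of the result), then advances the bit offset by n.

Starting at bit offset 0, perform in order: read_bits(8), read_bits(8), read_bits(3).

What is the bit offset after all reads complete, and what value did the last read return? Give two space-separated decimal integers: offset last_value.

Read 1: bits[0:8] width=8 -> value=158 (bin 10011110); offset now 8 = byte 1 bit 0; 16 bits remain
Read 2: bits[8:16] width=8 -> value=28 (bin 00011100); offset now 16 = byte 2 bit 0; 8 bits remain
Read 3: bits[16:19] width=3 -> value=5 (bin 101); offset now 19 = byte 2 bit 3; 5 bits remain

Answer: 19 5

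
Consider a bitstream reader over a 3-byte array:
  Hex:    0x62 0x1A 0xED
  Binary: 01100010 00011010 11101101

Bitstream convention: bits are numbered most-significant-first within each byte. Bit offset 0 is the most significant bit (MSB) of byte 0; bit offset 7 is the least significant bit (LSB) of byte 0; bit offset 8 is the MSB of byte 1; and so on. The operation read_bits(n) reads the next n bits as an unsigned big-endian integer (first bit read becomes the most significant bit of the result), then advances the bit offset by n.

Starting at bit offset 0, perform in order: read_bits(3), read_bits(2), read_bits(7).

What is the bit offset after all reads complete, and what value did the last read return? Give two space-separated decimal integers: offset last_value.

Answer: 12 33

Derivation:
Read 1: bits[0:3] width=3 -> value=3 (bin 011); offset now 3 = byte 0 bit 3; 21 bits remain
Read 2: bits[3:5] width=2 -> value=0 (bin 00); offset now 5 = byte 0 bit 5; 19 bits remain
Read 3: bits[5:12] width=7 -> value=33 (bin 0100001); offset now 12 = byte 1 bit 4; 12 bits remain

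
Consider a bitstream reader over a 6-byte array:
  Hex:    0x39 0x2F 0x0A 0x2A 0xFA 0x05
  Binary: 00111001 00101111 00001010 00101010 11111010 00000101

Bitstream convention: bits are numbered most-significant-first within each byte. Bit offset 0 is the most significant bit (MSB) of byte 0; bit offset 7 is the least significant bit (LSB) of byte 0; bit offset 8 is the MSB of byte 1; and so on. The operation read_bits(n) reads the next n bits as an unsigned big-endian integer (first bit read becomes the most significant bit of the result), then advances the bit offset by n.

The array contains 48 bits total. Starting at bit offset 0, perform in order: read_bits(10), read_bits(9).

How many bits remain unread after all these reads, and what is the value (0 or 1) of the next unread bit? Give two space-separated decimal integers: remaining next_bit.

Read 1: bits[0:10] width=10 -> value=228 (bin 0011100100); offset now 10 = byte 1 bit 2; 38 bits remain
Read 2: bits[10:19] width=9 -> value=376 (bin 101111000); offset now 19 = byte 2 bit 3; 29 bits remain

Answer: 29 0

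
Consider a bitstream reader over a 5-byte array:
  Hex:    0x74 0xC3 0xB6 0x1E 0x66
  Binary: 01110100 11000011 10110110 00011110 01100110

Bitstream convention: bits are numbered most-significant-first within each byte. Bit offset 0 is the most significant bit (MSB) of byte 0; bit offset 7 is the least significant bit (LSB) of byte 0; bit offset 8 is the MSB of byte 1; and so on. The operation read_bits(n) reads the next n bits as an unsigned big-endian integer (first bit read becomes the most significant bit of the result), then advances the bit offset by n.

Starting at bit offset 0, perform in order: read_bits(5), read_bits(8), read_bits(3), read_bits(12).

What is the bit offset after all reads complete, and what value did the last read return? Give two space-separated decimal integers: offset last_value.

Read 1: bits[0:5] width=5 -> value=14 (bin 01110); offset now 5 = byte 0 bit 5; 35 bits remain
Read 2: bits[5:13] width=8 -> value=152 (bin 10011000); offset now 13 = byte 1 bit 5; 27 bits remain
Read 3: bits[13:16] width=3 -> value=3 (bin 011); offset now 16 = byte 2 bit 0; 24 bits remain
Read 4: bits[16:28] width=12 -> value=2913 (bin 101101100001); offset now 28 = byte 3 bit 4; 12 bits remain

Answer: 28 2913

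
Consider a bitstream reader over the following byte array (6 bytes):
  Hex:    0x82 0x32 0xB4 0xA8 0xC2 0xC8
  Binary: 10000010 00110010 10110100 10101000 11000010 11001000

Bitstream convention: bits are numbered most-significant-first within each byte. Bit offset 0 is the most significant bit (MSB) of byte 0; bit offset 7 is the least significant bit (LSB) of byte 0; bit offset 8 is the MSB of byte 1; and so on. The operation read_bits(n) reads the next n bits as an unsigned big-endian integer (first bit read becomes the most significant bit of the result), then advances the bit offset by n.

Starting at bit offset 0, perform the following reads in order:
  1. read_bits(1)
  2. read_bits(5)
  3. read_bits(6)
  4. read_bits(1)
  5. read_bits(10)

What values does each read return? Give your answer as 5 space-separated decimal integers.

Answer: 1 0 35 0 346

Derivation:
Read 1: bits[0:1] width=1 -> value=1 (bin 1); offset now 1 = byte 0 bit 1; 47 bits remain
Read 2: bits[1:6] width=5 -> value=0 (bin 00000); offset now 6 = byte 0 bit 6; 42 bits remain
Read 3: bits[6:12] width=6 -> value=35 (bin 100011); offset now 12 = byte 1 bit 4; 36 bits remain
Read 4: bits[12:13] width=1 -> value=0 (bin 0); offset now 13 = byte 1 bit 5; 35 bits remain
Read 5: bits[13:23] width=10 -> value=346 (bin 0101011010); offset now 23 = byte 2 bit 7; 25 bits remain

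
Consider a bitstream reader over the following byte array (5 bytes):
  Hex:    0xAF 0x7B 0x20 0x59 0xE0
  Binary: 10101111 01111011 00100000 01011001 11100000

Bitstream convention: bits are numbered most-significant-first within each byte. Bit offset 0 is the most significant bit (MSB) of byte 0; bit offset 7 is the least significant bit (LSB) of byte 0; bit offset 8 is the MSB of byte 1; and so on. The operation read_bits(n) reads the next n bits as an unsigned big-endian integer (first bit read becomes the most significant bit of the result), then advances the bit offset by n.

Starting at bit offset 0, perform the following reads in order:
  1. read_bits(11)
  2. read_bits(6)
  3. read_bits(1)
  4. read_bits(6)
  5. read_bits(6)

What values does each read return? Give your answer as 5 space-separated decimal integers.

Answer: 1403 54 0 32 22

Derivation:
Read 1: bits[0:11] width=11 -> value=1403 (bin 10101111011); offset now 11 = byte 1 bit 3; 29 bits remain
Read 2: bits[11:17] width=6 -> value=54 (bin 110110); offset now 17 = byte 2 bit 1; 23 bits remain
Read 3: bits[17:18] width=1 -> value=0 (bin 0); offset now 18 = byte 2 bit 2; 22 bits remain
Read 4: bits[18:24] width=6 -> value=32 (bin 100000); offset now 24 = byte 3 bit 0; 16 bits remain
Read 5: bits[24:30] width=6 -> value=22 (bin 010110); offset now 30 = byte 3 bit 6; 10 bits remain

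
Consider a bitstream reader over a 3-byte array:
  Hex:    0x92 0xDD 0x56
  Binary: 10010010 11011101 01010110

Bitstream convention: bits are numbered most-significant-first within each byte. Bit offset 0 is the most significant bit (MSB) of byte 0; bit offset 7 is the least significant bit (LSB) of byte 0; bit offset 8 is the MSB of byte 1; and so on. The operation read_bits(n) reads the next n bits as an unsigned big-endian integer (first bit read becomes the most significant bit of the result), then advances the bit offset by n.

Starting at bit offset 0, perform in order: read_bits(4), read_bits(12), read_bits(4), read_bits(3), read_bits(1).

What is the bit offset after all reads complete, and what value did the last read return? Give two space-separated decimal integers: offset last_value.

Read 1: bits[0:4] width=4 -> value=9 (bin 1001); offset now 4 = byte 0 bit 4; 20 bits remain
Read 2: bits[4:16] width=12 -> value=733 (bin 001011011101); offset now 16 = byte 2 bit 0; 8 bits remain
Read 3: bits[16:20] width=4 -> value=5 (bin 0101); offset now 20 = byte 2 bit 4; 4 bits remain
Read 4: bits[20:23] width=3 -> value=3 (bin 011); offset now 23 = byte 2 bit 7; 1 bits remain
Read 5: bits[23:24] width=1 -> value=0 (bin 0); offset now 24 = byte 3 bit 0; 0 bits remain

Answer: 24 0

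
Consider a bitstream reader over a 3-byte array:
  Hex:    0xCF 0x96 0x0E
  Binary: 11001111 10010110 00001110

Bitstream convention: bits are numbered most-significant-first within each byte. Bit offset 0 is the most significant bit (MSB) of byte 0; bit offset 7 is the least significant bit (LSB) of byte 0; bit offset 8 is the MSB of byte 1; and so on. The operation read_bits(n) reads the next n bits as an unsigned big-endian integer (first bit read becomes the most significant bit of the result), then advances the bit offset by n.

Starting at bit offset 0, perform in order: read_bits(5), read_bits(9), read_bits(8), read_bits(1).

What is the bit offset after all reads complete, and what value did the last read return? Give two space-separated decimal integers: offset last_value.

Answer: 23 1

Derivation:
Read 1: bits[0:5] width=5 -> value=25 (bin 11001); offset now 5 = byte 0 bit 5; 19 bits remain
Read 2: bits[5:14] width=9 -> value=485 (bin 111100101); offset now 14 = byte 1 bit 6; 10 bits remain
Read 3: bits[14:22] width=8 -> value=131 (bin 10000011); offset now 22 = byte 2 bit 6; 2 bits remain
Read 4: bits[22:23] width=1 -> value=1 (bin 1); offset now 23 = byte 2 bit 7; 1 bits remain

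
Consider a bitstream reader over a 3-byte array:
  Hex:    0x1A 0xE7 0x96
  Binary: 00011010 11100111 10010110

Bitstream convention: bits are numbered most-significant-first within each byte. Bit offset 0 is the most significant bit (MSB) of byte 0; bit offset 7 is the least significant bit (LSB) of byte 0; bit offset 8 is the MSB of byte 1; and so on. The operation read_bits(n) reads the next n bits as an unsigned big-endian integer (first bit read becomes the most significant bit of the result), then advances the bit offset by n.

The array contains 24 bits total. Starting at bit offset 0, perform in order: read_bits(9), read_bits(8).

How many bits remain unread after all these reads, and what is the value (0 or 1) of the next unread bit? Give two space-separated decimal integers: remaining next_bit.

Answer: 7 0

Derivation:
Read 1: bits[0:9] width=9 -> value=53 (bin 000110101); offset now 9 = byte 1 bit 1; 15 bits remain
Read 2: bits[9:17] width=8 -> value=207 (bin 11001111); offset now 17 = byte 2 bit 1; 7 bits remain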